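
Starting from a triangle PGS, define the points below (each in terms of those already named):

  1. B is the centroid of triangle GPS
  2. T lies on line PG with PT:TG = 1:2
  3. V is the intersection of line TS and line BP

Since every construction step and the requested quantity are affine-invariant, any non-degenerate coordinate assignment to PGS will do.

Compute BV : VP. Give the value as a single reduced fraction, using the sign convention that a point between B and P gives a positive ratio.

BV:VP = 1/3

Assign P = (0, 0), G = (1, 0), S = (0, 1) — the answer is frame-independent, so this choice is without loss of generality.
1. B is the centroid of triangle GPS ⇒ B = (1/3, 1/3)
2. T lies on line PG with PT:TG = 1:2 ⇒ T = (1/3, 0)
3. V is the intersection of line TS and line BP ⇒ V = (1/4, 1/4)
V = B + t·(P−B) with t = 1/4, so BV:VP = t:(1−t) = 1/4:3/4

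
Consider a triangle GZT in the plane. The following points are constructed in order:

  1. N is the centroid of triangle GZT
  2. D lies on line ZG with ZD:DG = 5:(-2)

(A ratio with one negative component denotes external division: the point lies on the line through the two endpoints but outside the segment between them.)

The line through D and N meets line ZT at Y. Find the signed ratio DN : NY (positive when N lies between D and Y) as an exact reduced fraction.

Set G = (0, 0), Z = (1, 0), T = (0, 1); any affine frame gives the same invariant.
1. N is the centroid of triangle GZT ⇒ N = (1/3, 1/3)
2. D lies on line ZG with ZD:DG = 5:(-2) ⇒ D = (-2/3, 0)
line DN meets ZT at Y = (7/12, 5/12)
N = D + t·(Y−D) with t = 4/5, so DN:NY = 4/5:1/5

DN:NY = 4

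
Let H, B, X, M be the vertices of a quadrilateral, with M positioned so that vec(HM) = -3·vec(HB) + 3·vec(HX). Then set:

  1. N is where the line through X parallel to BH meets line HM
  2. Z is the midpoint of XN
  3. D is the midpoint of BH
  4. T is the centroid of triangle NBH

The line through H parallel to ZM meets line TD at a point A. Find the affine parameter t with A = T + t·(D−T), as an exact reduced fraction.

Choose coordinates H = (0, 0), B = (1, 0), X = (0, 1), M = (-3, 3).
1. N is where the line through X parallel to BH meets line HM ⇒ N = (-1, 1)
2. Z is the midpoint of XN ⇒ Z = (-1/2, 1)
3. D is the midpoint of BH ⇒ D = (1/2, 0)
4. T is the centroid of triangle NBH ⇒ T = (0, 1/3)
through H parallel to ZM: direction (-5/2, 2); meets TD at A = (-5/2, 2)
A = T + t·(D−T) with t = -5

t = -5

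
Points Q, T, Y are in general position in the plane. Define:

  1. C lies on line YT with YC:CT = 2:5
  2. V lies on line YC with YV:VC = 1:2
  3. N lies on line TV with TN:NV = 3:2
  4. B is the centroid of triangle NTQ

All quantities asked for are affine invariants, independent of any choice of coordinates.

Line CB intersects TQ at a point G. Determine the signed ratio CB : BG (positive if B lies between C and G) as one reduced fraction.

CB:BG = 56/19

Work in coordinates with Q = (0, 0), T = (1, 0), Y = (0, 1).
1. C lies on line YT with YC:CT = 2:5 ⇒ C = (2/7, 5/7)
2. V lies on line YC with YV:VC = 1:2 ⇒ V = (2/21, 19/21)
3. N lies on line TV with TN:NV = 3:2 ⇒ N = (16/35, 19/35)
4. B is the centroid of triangle NTQ ⇒ B = (17/35, 19/105)
line CB meets TQ at G = (31/56, 0)
B = C + t·(G−C) with t = 56/75, so CB:BG = 56/75:19/75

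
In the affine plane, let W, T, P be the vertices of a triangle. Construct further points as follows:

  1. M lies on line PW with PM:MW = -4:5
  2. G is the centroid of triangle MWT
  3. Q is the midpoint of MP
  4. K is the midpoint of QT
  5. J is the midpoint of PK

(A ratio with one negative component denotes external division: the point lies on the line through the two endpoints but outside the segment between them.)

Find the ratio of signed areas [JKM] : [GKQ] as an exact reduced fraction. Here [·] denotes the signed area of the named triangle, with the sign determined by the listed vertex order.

Assign W = (0, 0), T = (1, 0), P = (0, 1) — the answer is frame-independent, so this choice is without loss of generality.
1. M lies on line PW with PM:MW = -4:5 ⇒ M = (0, 5)
2. G is the centroid of triangle MWT ⇒ G = (1/3, 5/3)
3. Q is the midpoint of MP ⇒ Q = (0, 3)
4. K is the midpoint of QT ⇒ K = (1/2, 3/2)
5. J is the midpoint of PK ⇒ J = (1/4, 5/4)
2·[JKM] = 1, 2·[GKQ] = 1/6
[JKM]:[GKQ] = 1:1/6 = 6

[JKM]:[GKQ] = 6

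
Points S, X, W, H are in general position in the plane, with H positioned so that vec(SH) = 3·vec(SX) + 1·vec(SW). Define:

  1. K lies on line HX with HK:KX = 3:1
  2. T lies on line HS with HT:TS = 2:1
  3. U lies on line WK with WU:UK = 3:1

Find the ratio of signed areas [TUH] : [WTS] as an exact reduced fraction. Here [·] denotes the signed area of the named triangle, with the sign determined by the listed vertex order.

Choose coordinates S = (0, 0), X = (1, 0), W = (0, 1), H = (3, 1).
1. K lies on line HX with HK:KX = 3:1 ⇒ K = (3/2, 1/4)
2. T lies on line HS with HT:TS = 2:1 ⇒ T = (1, 1/3)
3. U lies on line WK with WU:UK = 3:1 ⇒ U = (9/8, 7/16)
2·[TUH] = -1/8, 2·[WTS] = -1
[TUH]:[WTS] = -1/8:-1 = 1/8

[TUH]:[WTS] = 1/8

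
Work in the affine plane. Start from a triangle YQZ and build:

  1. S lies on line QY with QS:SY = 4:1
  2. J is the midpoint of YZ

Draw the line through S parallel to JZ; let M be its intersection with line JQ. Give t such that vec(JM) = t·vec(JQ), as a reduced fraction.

Work in coordinates with Y = (0, 0), Q = (1, 0), Z = (0, 1).
1. S lies on line QY with QS:SY = 4:1 ⇒ S = (1/5, 0)
2. J is the midpoint of YZ ⇒ J = (0, 1/2)
through S parallel to JZ: direction (0, 1/2); meets JQ at M = (1/5, 2/5)
M = J + t·(Q−J) with t = 1/5

t = 1/5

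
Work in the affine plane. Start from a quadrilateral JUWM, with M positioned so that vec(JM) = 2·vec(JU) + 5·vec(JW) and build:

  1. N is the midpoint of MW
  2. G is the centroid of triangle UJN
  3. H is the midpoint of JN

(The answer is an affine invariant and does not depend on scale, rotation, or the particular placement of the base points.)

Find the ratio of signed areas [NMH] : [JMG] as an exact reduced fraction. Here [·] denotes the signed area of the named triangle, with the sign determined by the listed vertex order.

[NMH]:[JMG] = 3/8

Choose coordinates J = (0, 0), U = (1, 0), W = (0, 1), M = (2, 5).
1. N is the midpoint of MW ⇒ N = (1, 3)
2. G is the centroid of triangle UJN ⇒ G = (2/3, 1)
3. H is the midpoint of JN ⇒ H = (1/2, 3/2)
2·[NMH] = -1/2, 2·[JMG] = -4/3
[NMH]:[JMG] = -1/2:-4/3 = 3/8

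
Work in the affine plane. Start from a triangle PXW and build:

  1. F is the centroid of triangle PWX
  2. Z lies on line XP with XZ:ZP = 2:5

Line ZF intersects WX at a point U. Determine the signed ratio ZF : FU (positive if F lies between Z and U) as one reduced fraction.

ZF:FU = -1/7

Choose coordinates P = (0, 0), X = (1, 0), W = (0, 1).
1. F is the centroid of triangle PWX ⇒ F = (1/3, 1/3)
2. Z lies on line XP with XZ:ZP = 2:5 ⇒ Z = (5/7, 0)
line ZF meets WX at U = (3, -2)
F = Z + t·(U−Z) with t = -1/6, so ZF:FU = -1/6:7/6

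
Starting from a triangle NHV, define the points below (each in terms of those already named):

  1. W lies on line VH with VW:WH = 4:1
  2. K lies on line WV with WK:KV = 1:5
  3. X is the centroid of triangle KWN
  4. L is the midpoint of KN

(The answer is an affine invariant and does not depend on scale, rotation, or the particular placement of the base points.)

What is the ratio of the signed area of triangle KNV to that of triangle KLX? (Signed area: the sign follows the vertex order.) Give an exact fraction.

[KNV]:[KLX] = -30

Assign N = (0, 0), H = (1, 0), V = (0, 1) — the answer is frame-independent, so this choice is without loss of generality.
1. W lies on line VH with VW:WH = 4:1 ⇒ W = (4/5, 1/5)
2. K lies on line WV with WK:KV = 1:5 ⇒ K = (2/3, 1/3)
3. X is the centroid of triangle KWN ⇒ X = (22/45, 8/45)
4. L is the midpoint of KN ⇒ L = (1/3, 1/6)
2·[KNV] = -2/3, 2·[KLX] = 1/45
[KNV]:[KLX] = -2/3:1/45 = -30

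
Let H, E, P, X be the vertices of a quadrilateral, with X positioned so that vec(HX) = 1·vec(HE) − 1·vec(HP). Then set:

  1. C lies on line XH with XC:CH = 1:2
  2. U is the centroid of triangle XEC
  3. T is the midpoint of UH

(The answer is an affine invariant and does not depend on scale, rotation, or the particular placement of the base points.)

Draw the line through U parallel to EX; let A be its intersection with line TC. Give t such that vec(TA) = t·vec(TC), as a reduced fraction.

Set H = (0, 0), E = (1, 0), P = (0, 1), X = (1, -1); any affine frame gives the same invariant.
1. C lies on line XH with XC:CH = 1:2 ⇒ C = (2/3, -2/3)
2. U is the centroid of triangle XEC ⇒ U = (8/9, -5/9)
3. T is the midpoint of UH ⇒ T = (4/9, -5/18)
through U parallel to EX: direction (0, -1); meets TC at A = (8/9, -19/18)
A = T + t·(C−T) with t = 2

t = 2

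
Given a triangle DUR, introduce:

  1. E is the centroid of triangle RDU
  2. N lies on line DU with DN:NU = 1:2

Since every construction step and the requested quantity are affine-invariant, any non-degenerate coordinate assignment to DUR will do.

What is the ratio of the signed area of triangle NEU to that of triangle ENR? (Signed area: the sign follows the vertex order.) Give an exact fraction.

[NEU]:[ENR] = 2

Choose coordinates D = (0, 0), U = (1, 0), R = (0, 1).
1. E is the centroid of triangle RDU ⇒ E = (1/3, 1/3)
2. N lies on line DU with DN:NU = 1:2 ⇒ N = (1/3, 0)
2·[NEU] = -2/9, 2·[ENR] = -1/9
[NEU]:[ENR] = -2/9:-1/9 = 2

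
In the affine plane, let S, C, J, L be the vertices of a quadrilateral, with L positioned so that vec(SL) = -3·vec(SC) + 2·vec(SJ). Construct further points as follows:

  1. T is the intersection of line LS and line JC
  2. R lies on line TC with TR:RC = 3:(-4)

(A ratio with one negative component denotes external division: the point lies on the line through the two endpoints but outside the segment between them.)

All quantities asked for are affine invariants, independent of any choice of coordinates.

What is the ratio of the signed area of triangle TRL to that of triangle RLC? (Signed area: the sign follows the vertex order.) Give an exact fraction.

[TRL]:[RLC] = 3/4

Set S = (0, 0), C = (1, 0), J = (0, 1), L = (-3, 2); any affine frame gives the same invariant.
1. T is the intersection of line LS and line JC ⇒ T = (3, -2)
2. R lies on line TC with TR:RC = 3:(-4) ⇒ R = (9, -8)
2·[TRL] = -12, 2·[RLC] = -16
[TRL]:[RLC] = -12:-16 = 3/4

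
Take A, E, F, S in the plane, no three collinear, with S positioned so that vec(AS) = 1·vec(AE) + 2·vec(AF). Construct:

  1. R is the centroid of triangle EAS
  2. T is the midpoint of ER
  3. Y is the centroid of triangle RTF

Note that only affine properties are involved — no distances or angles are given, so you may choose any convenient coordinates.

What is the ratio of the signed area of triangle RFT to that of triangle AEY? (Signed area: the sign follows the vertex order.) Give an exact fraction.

[RFT]:[AEY] = 1/4

Choose coordinates A = (0, 0), E = (1, 0), F = (0, 1), S = (1, 2).
1. R is the centroid of triangle EAS ⇒ R = (2/3, 2/3)
2. T is the midpoint of ER ⇒ T = (5/6, 1/3)
3. Y is the centroid of triangle RTF ⇒ Y = (1/2, 2/3)
2·[RFT] = 1/6, 2·[AEY] = 2/3
[RFT]:[AEY] = 1/6:2/3 = 1/4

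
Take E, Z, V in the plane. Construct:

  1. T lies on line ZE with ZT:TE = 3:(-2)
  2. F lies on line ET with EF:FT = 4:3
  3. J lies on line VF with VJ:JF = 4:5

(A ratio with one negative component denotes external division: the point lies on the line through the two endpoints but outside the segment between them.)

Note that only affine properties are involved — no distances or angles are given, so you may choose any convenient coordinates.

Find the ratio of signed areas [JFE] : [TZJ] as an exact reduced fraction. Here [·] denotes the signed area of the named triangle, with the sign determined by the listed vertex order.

Assign E = (0, 0), Z = (1, 0), V = (0, 1) — the answer is frame-independent, so this choice is without loss of generality.
1. T lies on line ZE with ZT:TE = 3:(-2) ⇒ T = (-2, 0)
2. F lies on line ET with EF:FT = 4:3 ⇒ F = (-8/7, 0)
3. J lies on line VF with VJ:JF = 4:5 ⇒ J = (-32/63, 5/9)
2·[JFE] = 40/63, 2·[TZJ] = 5/3
[JFE]:[TZJ] = 40/63:5/3 = 8/21

[JFE]:[TZJ] = 8/21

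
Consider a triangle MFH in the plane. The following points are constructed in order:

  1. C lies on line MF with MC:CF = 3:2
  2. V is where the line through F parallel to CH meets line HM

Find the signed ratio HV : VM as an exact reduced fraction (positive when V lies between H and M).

HV:VM = -2/5

Set M = (0, 0), F = (1, 0), H = (0, 1); any affine frame gives the same invariant.
1. C lies on line MF with MC:CF = 3:2 ⇒ C = (3/5, 0)
2. V is where the line through F parallel to CH meets line HM ⇒ V = (0, 5/3)
V = H + t·(M−H) with t = -2/3, so HV:VM = t:(1−t) = -2/3:5/3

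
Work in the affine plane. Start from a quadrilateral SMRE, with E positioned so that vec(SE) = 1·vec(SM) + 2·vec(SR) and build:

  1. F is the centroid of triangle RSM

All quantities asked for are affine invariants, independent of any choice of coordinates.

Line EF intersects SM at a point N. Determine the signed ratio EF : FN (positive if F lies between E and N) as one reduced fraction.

Work in coordinates with S = (0, 0), M = (1, 0), R = (0, 1), E = (1, 2).
1. F is the centroid of triangle RSM ⇒ F = (1/3, 1/3)
line EF meets SM at N = (1/5, 0)
F = E + t·(N−E) with t = 5/6, so EF:FN = 5/6:1/6

EF:FN = 5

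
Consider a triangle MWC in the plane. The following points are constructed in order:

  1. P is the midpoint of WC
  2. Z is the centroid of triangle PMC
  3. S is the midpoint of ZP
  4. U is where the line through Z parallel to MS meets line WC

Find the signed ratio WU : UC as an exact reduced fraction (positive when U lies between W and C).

Assign M = (0, 0), W = (1, 0), C = (0, 1) — the answer is frame-independent, so this choice is without loss of generality.
1. P is the midpoint of WC ⇒ P = (1/2, 1/2)
2. Z is the centroid of triangle PMC ⇒ Z = (1/6, 1/2)
3. S is the midpoint of ZP ⇒ S = (1/3, 1/2)
4. U is where the line through Z parallel to MS meets line WC ⇒ U = (3/10, 7/10)
U = W + t·(C−W) with t = 7/10, so WU:UC = t:(1−t) = 7/10:3/10

WU:UC = 7/3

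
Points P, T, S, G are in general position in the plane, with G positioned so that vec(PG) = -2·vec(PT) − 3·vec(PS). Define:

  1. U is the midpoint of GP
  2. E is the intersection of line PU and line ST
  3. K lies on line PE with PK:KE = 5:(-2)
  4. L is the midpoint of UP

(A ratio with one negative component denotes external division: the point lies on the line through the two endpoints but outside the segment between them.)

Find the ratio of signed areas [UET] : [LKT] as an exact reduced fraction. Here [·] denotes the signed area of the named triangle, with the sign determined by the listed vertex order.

[UET]:[LKT] = 6/5

Assign P = (0, 0), T = (1, 0), S = (0, 1), G = (-2, -3) — the answer is frame-independent, so this choice is without loss of generality.
1. U is the midpoint of GP ⇒ U = (-1, -3/2)
2. E is the intersection of line PU and line ST ⇒ E = (2/5, 3/5)
3. K lies on line PE with PK:KE = 5:(-2) ⇒ K = (2/3, 1)
4. L is the midpoint of UP ⇒ L = (-1/2, -3/4)
2·[UET] = -21/10, 2·[LKT] = -7/4
[UET]:[LKT] = -21/10:-7/4 = 6/5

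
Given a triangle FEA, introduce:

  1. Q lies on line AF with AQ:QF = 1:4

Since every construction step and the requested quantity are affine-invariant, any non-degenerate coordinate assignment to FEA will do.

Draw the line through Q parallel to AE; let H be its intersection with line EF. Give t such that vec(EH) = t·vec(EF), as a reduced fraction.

t = 1/5

Set F = (0, 0), E = (1, 0), A = (0, 1); any affine frame gives the same invariant.
1. Q lies on line AF with AQ:QF = 1:4 ⇒ Q = (0, 4/5)
through Q parallel to AE: direction (1, -1); meets EF at H = (4/5, 0)
H = E + t·(F−E) with t = 1/5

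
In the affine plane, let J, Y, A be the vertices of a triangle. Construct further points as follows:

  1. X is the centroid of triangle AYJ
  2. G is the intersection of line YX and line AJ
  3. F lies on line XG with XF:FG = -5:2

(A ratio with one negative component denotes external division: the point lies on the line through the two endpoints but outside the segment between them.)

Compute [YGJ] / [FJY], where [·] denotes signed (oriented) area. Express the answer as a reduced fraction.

Set J = (0, 0), Y = (1, 0), A = (0, 1); any affine frame gives the same invariant.
1. X is the centroid of triangle AYJ ⇒ X = (1/3, 1/3)
2. G is the intersection of line YX and line AJ ⇒ G = (0, 1/2)
3. F lies on line XG with XF:FG = -5:2 ⇒ F = (-2/9, 11/18)
2·[YGJ] = 1/2, 2·[FJY] = 11/18
[YGJ]:[FJY] = 1/2:11/18 = 9/11

[YGJ]:[FJY] = 9/11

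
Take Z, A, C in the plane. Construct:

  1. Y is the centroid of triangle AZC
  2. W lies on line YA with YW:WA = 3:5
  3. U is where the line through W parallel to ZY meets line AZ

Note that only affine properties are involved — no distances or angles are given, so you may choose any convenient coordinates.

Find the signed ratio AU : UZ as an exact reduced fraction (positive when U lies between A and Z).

Set Z = (0, 0), A = (1, 0), C = (0, 1); any affine frame gives the same invariant.
1. Y is the centroid of triangle AZC ⇒ Y = (1/3, 1/3)
2. W lies on line YA with YW:WA = 3:5 ⇒ W = (7/12, 5/24)
3. U is where the line through W parallel to ZY meets line AZ ⇒ U = (3/8, 0)
U = A + t·(Z−A) with t = 5/8, so AU:UZ = t:(1−t) = 5/8:3/8

AU:UZ = 5/3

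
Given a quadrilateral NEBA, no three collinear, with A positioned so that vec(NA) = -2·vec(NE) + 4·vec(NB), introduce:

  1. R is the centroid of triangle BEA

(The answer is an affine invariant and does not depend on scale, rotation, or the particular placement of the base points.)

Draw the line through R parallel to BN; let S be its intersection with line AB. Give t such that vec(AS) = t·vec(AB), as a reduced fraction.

t = 5/6

Work in coordinates with N = (0, 0), E = (1, 0), B = (0, 1), A = (-2, 4).
1. R is the centroid of triangle BEA ⇒ R = (-1/3, 5/3)
through R parallel to BN: direction (0, -1); meets AB at S = (-1/3, 3/2)
S = A + t·(B−A) with t = 5/6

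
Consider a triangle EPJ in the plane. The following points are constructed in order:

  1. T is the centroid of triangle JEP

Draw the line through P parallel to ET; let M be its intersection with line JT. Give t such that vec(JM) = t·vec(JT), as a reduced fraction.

Work in coordinates with E = (0, 0), P = (1, 0), J = (0, 1).
1. T is the centroid of triangle JEP ⇒ T = (1/3, 1/3)
through P parallel to ET: direction (1/3, 1/3); meets JT at M = (2/3, -1/3)
M = J + t·(T−J) with t = 2

t = 2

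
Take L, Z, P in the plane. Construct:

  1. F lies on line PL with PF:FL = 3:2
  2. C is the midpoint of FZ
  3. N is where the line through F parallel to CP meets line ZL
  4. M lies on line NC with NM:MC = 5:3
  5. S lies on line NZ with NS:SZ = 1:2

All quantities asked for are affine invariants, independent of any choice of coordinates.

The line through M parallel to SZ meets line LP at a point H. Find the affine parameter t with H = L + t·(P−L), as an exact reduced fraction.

Work in coordinates with L = (0, 0), Z = (1, 0), P = (0, 1).
1. F lies on line PL with PF:FL = 3:2 ⇒ F = (0, 2/5)
2. C is the midpoint of FZ ⇒ C = (1/2, 1/5)
3. N is where the line through F parallel to CP meets line ZL ⇒ N = (1/4, 0)
4. M lies on line NC with NM:MC = 5:3 ⇒ M = (13/32, 1/8)
5. S lies on line NZ with NS:SZ = 1:2 ⇒ S = (1/2, 0)
through M parallel to SZ: direction (1/2, 0); meets LP at H = (0, 1/8)
H = L + t·(P−L) with t = 1/8

t = 1/8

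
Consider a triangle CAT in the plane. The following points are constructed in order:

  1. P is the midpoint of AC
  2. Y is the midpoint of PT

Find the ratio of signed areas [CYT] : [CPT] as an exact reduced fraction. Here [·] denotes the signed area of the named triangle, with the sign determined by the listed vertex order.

Set C = (0, 0), A = (1, 0), T = (0, 1); any affine frame gives the same invariant.
1. P is the midpoint of AC ⇒ P = (1/2, 0)
2. Y is the midpoint of PT ⇒ Y = (1/4, 1/2)
2·[CYT] = 1/4, 2·[CPT] = 1/2
[CYT]:[CPT] = 1/4:1/2 = 1/2

[CYT]:[CPT] = 1/2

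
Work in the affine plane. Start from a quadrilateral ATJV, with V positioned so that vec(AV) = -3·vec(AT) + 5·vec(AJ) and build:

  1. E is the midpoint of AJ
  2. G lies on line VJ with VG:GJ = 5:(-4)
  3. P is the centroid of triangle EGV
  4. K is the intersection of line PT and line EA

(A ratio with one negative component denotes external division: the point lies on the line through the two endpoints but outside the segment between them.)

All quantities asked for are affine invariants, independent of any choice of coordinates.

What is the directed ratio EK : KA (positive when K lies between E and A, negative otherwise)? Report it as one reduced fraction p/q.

EK:KA = -13/19

Set A = (0, 0), T = (1, 0), J = (0, 1), V = (-3, 5); any affine frame gives the same invariant.
1. E is the midpoint of AJ ⇒ E = (0, 1/2)
2. G lies on line VJ with VG:GJ = 5:(-4) ⇒ G = (12, -15)
3. P is the centroid of triangle EGV ⇒ P = (3, -19/6)
4. K is the intersection of line PT and line EA ⇒ K = (0, 19/12)
K = E + t·(A−E) with t = -13/6, so EK:KA = t:(1−t) = -13/6:19/6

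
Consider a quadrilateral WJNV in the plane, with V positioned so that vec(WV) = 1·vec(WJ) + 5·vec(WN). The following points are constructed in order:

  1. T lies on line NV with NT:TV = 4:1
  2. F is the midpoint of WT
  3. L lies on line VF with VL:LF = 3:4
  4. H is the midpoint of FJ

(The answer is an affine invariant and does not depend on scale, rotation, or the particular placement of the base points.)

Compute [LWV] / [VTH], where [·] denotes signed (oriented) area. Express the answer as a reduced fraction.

Work in coordinates with W = (0, 0), J = (1, 0), N = (0, 1), V = (1, 5).
1. T lies on line NV with NT:TV = 4:1 ⇒ T = (4/5, 21/5)
2. F is the midpoint of WT ⇒ F = (2/5, 21/10)
3. L lies on line VF with VL:LF = 3:4 ⇒ L = (26/35, 263/70)
4. H is the midpoint of FJ ⇒ H = (7/10, 21/20)
2·[LWV] = 3/70, 2·[VTH] = 11/20
[LWV]:[VTH] = 3/70:11/20 = 6/77

[LWV]:[VTH] = 6/77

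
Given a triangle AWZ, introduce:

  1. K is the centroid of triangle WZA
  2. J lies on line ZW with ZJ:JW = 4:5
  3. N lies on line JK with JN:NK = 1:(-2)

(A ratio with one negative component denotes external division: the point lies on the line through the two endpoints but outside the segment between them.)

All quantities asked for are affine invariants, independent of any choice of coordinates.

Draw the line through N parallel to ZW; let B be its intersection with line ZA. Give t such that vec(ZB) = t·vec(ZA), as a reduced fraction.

Set A = (0, 0), W = (1, 0), Z = (0, 1); any affine frame gives the same invariant.
1. K is the centroid of triangle WZA ⇒ K = (1/3, 1/3)
2. J lies on line ZW with ZJ:JW = 4:5 ⇒ J = (4/9, 5/9)
3. N lies on line JK with JN:NK = 1:(-2) ⇒ N = (5/9, 7/9)
through N parallel to ZW: direction (1, -1); meets ZA at B = (0, 4/3)
B = Z + t·(A−Z) with t = -1/3

t = -1/3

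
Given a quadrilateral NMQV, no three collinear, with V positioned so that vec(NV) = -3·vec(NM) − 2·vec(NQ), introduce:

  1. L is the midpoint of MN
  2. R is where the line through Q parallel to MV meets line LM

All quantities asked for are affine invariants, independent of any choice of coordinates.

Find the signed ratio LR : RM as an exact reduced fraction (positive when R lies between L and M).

LR:RM = -5/6

Work in coordinates with N = (0, 0), M = (1, 0), Q = (0, 1), V = (-3, -2).
1. L is the midpoint of MN ⇒ L = (1/2, 0)
2. R is where the line through Q parallel to MV meets line LM ⇒ R = (-2, 0)
R = L + t·(M−L) with t = -5, so LR:RM = t:(1−t) = -5:6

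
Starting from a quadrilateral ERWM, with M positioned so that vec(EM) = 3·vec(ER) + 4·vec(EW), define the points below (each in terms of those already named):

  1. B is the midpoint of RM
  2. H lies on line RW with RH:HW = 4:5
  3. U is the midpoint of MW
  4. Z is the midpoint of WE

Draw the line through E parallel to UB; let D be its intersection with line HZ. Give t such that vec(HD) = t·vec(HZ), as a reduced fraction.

Assign E = (0, 0), R = (1, 0), W = (0, 1), M = (3, 4) — the answer is frame-independent, so this choice is without loss of generality.
1. B is the midpoint of RM ⇒ B = (2, 2)
2. H lies on line RW with RH:HW = 4:5 ⇒ H = (5/9, 4/9)
3. U is the midpoint of MW ⇒ U = (3/2, 5/2)
4. Z is the midpoint of WE ⇒ Z = (0, 1/2)
through E parallel to UB: direction (1/2, -1/2); meets HZ at D = (-5/9, 5/9)
D = H + t·(Z−H) with t = 2

t = 2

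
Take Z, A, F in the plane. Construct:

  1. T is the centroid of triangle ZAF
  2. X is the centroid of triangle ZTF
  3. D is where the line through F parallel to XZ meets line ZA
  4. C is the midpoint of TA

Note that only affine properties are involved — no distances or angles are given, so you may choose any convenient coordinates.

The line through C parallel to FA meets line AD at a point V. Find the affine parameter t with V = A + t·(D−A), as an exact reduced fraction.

t = 2/15

Work in coordinates with Z = (0, 0), A = (1, 0), F = (0, 1).
1. T is the centroid of triangle ZAF ⇒ T = (1/3, 1/3)
2. X is the centroid of triangle ZTF ⇒ X = (1/9, 4/9)
3. D is where the line through F parallel to XZ meets line ZA ⇒ D = (-1/4, 0)
4. C is the midpoint of TA ⇒ C = (2/3, 1/6)
through C parallel to FA: direction (1, -1); meets AD at V = (5/6, 0)
V = A + t·(D−A) with t = 2/15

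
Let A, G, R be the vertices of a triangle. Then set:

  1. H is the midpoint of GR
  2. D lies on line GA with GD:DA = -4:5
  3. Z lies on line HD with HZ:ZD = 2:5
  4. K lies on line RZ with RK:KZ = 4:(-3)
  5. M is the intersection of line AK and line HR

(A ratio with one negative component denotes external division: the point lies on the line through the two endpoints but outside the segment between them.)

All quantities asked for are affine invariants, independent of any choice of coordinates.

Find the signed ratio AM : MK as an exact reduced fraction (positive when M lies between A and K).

AM:MK = 7/32

Assign A = (0, 0), G = (1, 0), R = (0, 1) — the answer is frame-independent, so this choice is without loss of generality.
1. H is the midpoint of GR ⇒ H = (1/2, 1/2)
2. D lies on line GA with GD:DA = -4:5 ⇒ D = (5, 0)
3. Z lies on line HD with HZ:ZD = 2:5 ⇒ Z = (25/14, 5/14)
4. K lies on line RZ with RK:KZ = 4:(-3) ⇒ K = (50/7, -11/7)
5. M is the intersection of line AK and line HR ⇒ M = (50/39, -11/39)
M = A + t·(K−A) with t = 7/39, so AM:MK = t:(1−t) = 7/39:32/39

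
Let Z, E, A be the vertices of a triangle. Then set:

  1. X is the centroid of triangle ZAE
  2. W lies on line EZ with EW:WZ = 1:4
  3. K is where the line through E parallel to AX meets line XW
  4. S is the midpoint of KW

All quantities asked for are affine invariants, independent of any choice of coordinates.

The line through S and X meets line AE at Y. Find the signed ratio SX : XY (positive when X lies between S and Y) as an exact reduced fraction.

Choose coordinates Z = (0, 0), E = (1, 0), A = (0, 1).
1. X is the centroid of triangle ZAE ⇒ X = (1/3, 1/3)
2. W lies on line EZ with EW:WZ = 1:4 ⇒ W = (4/5, 0)
3. K is where the line through E parallel to AX meets line XW ⇒ K = (10/9, -2/9)
4. S is the midpoint of KW ⇒ S = (43/45, -1/9)
line SX meets AE at Y = (3/2, -1/2)
X = S + t·(Y−S) with t = -8/7, so SX:XY = -8/7:15/7

SX:XY = -8/15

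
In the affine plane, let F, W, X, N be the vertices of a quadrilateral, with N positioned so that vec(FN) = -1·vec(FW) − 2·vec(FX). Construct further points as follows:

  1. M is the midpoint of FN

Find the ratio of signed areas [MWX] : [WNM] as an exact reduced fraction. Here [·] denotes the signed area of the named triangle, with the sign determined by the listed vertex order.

Work in coordinates with F = (0, 0), W = (1, 0), X = (0, 1), N = (-1, -2).
1. M is the midpoint of FN ⇒ M = (-1/2, -1)
2·[MWX] = 5/2, 2·[WNM] = -1
[MWX]:[WNM] = 5/2:-1 = -5/2

[MWX]:[WNM] = -5/2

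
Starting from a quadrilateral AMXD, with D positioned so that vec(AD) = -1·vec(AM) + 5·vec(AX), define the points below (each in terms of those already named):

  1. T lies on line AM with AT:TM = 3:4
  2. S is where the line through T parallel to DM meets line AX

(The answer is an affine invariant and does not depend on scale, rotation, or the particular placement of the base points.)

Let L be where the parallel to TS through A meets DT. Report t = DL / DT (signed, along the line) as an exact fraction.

Choose coordinates A = (0, 0), M = (1, 0), X = (0, 1), D = (-1, 5).
1. T lies on line AM with AT:TM = 3:4 ⇒ T = (3/7, 0)
2. S is where the line through T parallel to DM meets line AX ⇒ S = (0, 15/14)
through A parallel to TS: direction (-3/7, 15/14); meets DT at L = (3/2, -15/4)
L = D + t·(T−D) with t = 7/4

t = 7/4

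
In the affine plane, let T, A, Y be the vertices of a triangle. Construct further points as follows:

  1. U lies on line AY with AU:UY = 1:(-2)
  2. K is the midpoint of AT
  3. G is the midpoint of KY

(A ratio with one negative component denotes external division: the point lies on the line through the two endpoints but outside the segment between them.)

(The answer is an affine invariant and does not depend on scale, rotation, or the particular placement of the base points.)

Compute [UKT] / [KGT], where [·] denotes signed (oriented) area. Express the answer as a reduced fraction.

Set T = (0, 0), A = (1, 0), Y = (0, 1); any affine frame gives the same invariant.
1. U lies on line AY with AU:UY = 1:(-2) ⇒ U = (2, -1)
2. K is the midpoint of AT ⇒ K = (1/2, 0)
3. G is the midpoint of KY ⇒ G = (1/4, 1/2)
2·[UKT] = 1/2, 2·[KGT] = 1/4
[UKT]:[KGT] = 1/2:1/4 = 2

[UKT]:[KGT] = 2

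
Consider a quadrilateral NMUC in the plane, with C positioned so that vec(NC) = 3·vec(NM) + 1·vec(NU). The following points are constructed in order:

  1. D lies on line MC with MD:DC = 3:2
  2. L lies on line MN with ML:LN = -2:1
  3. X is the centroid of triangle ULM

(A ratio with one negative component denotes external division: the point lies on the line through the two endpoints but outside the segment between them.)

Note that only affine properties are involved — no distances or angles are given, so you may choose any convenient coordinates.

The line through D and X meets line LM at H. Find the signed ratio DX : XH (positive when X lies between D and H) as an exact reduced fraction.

DX:XH = 4/5

Assign N = (0, 0), M = (1, 0), U = (0, 1), C = (3, 1) — the answer is frame-independent, so this choice is without loss of generality.
1. D lies on line MC with MD:DC = 3:2 ⇒ D = (11/5, 3/5)
2. L lies on line MN with ML:LN = -2:1 ⇒ L = (-1, 0)
3. X is the centroid of triangle ULM ⇒ X = (0, 1/3)
line DX meets LM at H = (-11/4, 0)
X = D + t·(H−D) with t = 4/9, so DX:XH = 4/9:5/9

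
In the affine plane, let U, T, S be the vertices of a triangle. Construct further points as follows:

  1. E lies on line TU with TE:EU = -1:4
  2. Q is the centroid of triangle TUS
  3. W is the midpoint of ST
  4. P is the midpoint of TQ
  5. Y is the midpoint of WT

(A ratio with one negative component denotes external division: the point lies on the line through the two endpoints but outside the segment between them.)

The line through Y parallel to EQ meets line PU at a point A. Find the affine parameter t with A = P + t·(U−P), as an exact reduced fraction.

Assign U = (0, 0), T = (1, 0), S = (0, 1) — the answer is frame-independent, so this choice is without loss of generality.
1. E lies on line TU with TE:EU = -1:4 ⇒ E = (4/3, 0)
2. Q is the centroid of triangle TUS ⇒ Q = (1/3, 1/3)
3. W is the midpoint of ST ⇒ W = (1/2, 1/2)
4. P is the midpoint of TQ ⇒ P = (2/3, 1/6)
5. Y is the midpoint of WT ⇒ Y = (3/4, 1/4)
through Y parallel to EQ: direction (-1, 1/3); meets PU at A = (6/7, 3/14)
A = P + t·(U−P) with t = -2/7

t = -2/7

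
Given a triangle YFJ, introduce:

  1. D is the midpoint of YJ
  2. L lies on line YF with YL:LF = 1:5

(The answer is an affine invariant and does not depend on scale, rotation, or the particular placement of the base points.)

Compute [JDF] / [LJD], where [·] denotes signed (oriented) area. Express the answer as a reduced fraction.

Assign Y = (0, 0), F = (1, 0), J = (0, 1) — the answer is frame-independent, so this choice is without loss of generality.
1. D is the midpoint of YJ ⇒ D = (0, 1/2)
2. L lies on line YF with YL:LF = 1:5 ⇒ L = (1/6, 0)
2·[JDF] = 1/2, 2·[LJD] = 1/12
[JDF]:[LJD] = 1/2:1/12 = 6

[JDF]:[LJD] = 6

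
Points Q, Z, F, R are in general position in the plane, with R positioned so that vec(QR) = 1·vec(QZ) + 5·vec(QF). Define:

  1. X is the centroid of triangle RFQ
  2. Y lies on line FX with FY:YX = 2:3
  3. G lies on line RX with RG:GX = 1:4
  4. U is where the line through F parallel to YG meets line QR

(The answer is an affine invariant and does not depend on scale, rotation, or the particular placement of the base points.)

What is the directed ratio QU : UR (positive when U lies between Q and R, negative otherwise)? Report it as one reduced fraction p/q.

Work in coordinates with Q = (0, 0), Z = (1, 0), F = (0, 1), R = (1, 5).
1. X is the centroid of triangle RFQ ⇒ X = (1/3, 2)
2. Y lies on line FX with FY:YX = 2:3 ⇒ Y = (2/15, 7/5)
3. G lies on line RX with RG:GX = 1:4 ⇒ G = (13/15, 22/5)
4. U is where the line through F parallel to YG meets line QR ⇒ U = (11/10, 11/2)
U = Q + t·(R−Q) with t = 11/10, so QU:UR = t:(1−t) = 11/10:-1/10

QU:UR = -11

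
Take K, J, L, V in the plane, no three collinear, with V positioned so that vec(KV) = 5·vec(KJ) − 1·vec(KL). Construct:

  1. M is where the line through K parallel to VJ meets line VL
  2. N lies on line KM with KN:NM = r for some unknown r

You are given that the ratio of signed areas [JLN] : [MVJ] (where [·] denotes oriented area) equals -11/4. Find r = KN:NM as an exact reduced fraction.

r = 3

Assign K = (0, 0), J = (1, 0), L = (0, 1), V = (5, -1) — the answer is frame-independent, so this choice is without loss of generality.
1. M is where the line through K parallel to VJ meets line VL ⇒ M = (20/3, -5/3)
2. With KN:NM = r, write λ = r/(r+1) so N = K + λ·(M−K); N is affine-linear in λ
Every point depending on N is an affine combination of N and λ-independent points, so each such coordinate is linear in λ; the λ² term in each signed area is a multiple of (M−K)×(M−K) = 0, so 2·[JLN] and 2·[MVJ] are each linear in λ. Evaluating at λ=0 and λ=1:
  2·[JLN] = -5·λ + 1,   2·[MVJ] = 1
So [JLN]:[MVJ] = (-5·λ + 1) / (1). Setting this equal to -11/4:
  -5·λ + 1 = -11/4·(1)  ⇒  λ = 3/4
Then r = λ/(1−λ) = (3/4)/(1/4) = 3. Check: with r = 3, N = (5, -5/4) and [JLN]:[MVJ] = -11/4 as required.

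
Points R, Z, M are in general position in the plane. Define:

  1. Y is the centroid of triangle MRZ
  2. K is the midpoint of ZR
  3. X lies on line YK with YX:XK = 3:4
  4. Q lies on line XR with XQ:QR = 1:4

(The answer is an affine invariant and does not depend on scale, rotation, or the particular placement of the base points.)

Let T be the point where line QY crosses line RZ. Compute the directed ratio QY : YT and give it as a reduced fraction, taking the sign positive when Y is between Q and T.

QY:YT = -19/35

Set R = (0, 0), Z = (1, 0), M = (0, 1); any affine frame gives the same invariant.
1. Y is the centroid of triangle MRZ ⇒ Y = (1/3, 1/3)
2. K is the midpoint of ZR ⇒ K = (1/2, 0)
3. X lies on line YK with YX:XK = 3:4 ⇒ X = (17/42, 4/21)
4. Q lies on line XR with XQ:QR = 1:4 ⇒ Q = (34/105, 16/105)
line QY meets RZ at T = (6/19, 0)
Y = Q + t·(T−Q) with t = -19/16, so QY:YT = -19/16:35/16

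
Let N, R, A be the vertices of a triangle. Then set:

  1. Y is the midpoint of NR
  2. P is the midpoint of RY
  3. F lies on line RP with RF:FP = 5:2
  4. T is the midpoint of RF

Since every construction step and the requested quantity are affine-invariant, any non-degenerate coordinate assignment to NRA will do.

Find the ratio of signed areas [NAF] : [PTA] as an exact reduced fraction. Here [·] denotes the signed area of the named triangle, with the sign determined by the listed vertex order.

[NAF]:[PTA] = -46/9

Work in coordinates with N = (0, 0), R = (1, 0), A = (0, 1).
1. Y is the midpoint of NR ⇒ Y = (1/2, 0)
2. P is the midpoint of RY ⇒ P = (3/4, 0)
3. F lies on line RP with RF:FP = 5:2 ⇒ F = (23/28, 0)
4. T is the midpoint of RF ⇒ T = (51/56, 0)
2·[NAF] = -23/28, 2·[PTA] = 9/56
[NAF]:[PTA] = -23/28:9/56 = -46/9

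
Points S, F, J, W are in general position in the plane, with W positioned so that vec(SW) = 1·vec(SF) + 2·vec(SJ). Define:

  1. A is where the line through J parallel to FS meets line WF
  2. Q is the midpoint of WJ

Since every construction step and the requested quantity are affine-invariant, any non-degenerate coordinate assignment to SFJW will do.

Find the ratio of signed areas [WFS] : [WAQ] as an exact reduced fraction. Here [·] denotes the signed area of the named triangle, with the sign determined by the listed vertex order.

Choose coordinates S = (0, 0), F = (1, 0), J = (0, 1), W = (1, 2).
1. A is where the line through J parallel to FS meets line WF ⇒ A = (1, 1)
2. Q is the midpoint of WJ ⇒ Q = (1/2, 3/2)
2·[WFS] = -2, 2·[WAQ] = -1/2
[WFS]:[WAQ] = -2:-1/2 = 4

[WFS]:[WAQ] = 4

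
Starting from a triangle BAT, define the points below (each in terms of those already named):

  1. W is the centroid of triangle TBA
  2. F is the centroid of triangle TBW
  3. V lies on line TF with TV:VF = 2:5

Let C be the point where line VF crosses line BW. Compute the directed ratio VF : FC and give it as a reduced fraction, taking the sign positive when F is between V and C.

VF:FC = 10/7

Assign B = (0, 0), A = (1, 0), T = (0, 1) — the answer is frame-independent, so this choice is without loss of generality.
1. W is the centroid of triangle TBA ⇒ W = (1/3, 1/3)
2. F is the centroid of triangle TBW ⇒ F = (1/9, 4/9)
3. V lies on line TF with TV:VF = 2:5 ⇒ V = (2/63, 53/63)
line VF meets BW at C = (1/6, 1/6)
F = V + t·(C−V) with t = 10/17, so VF:FC = 10/17:7/17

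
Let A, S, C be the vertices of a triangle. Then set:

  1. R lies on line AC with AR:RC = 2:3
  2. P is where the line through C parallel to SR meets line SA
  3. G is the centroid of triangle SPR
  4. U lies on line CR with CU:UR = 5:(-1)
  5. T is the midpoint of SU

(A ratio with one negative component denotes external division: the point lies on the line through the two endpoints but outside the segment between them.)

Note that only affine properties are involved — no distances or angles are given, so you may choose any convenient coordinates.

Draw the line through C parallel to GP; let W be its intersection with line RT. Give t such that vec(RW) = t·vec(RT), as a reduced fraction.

t = -8/3

Assign A = (0, 0), S = (1, 0), C = (0, 1) — the answer is frame-independent, so this choice is without loss of generality.
1. R lies on line AC with AR:RC = 2:3 ⇒ R = (0, 2/5)
2. P is where the line through C parallel to SR meets line SA ⇒ P = (5/2, 0)
3. G is the centroid of triangle SPR ⇒ G = (7/6, 2/15)
4. U lies on line CR with CU:UR = 5:(-1) ⇒ U = (0, 1/4)
5. T is the midpoint of SU ⇒ T = (1/2, 1/8)
through C parallel to GP: direction (4/3, -2/15); meets RT at W = (-4/3, 17/15)
W = R + t·(T−R) with t = -8/3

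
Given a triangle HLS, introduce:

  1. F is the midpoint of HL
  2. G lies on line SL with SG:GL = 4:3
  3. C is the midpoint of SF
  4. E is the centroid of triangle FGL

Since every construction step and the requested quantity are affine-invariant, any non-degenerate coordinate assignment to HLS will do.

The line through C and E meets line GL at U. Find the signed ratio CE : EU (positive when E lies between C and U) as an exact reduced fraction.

Assign H = (0, 0), L = (1, 0), S = (0, 1) — the answer is frame-independent, so this choice is without loss of generality.
1. F is the midpoint of HL ⇒ F = (1/2, 0)
2. G lies on line SL with SG:GL = 4:3 ⇒ G = (4/7, 3/7)
3. C is the midpoint of SF ⇒ C = (1/4, 1/2)
4. E is the centroid of triangle FGL ⇒ E = (29/42, 1/7)
line CE meets GL at U = (11/7, -4/7)
E = C + t·(U−C) with t = 1/3, so CE:EU = 1/3:2/3

CE:EU = 1/2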